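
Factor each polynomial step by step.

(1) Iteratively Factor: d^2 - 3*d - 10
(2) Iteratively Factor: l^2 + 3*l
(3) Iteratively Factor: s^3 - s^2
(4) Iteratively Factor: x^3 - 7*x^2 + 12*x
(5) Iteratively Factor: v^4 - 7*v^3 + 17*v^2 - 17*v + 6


(1) = (d + 2)*(d - 5)
(2) = (l)*(l + 3)
(3) = (s)*(s^2 - s) = s^2*(s - 1)
(4) = (x - 4)*(x^2 - 3*x) = (x - 4)*(x - 3)*(x)
(5) = (v - 1)*(v^3 - 6*v^2 + 11*v - 6) = (v - 1)^2*(v^2 - 5*v + 6) = (v - 2)*(v - 1)^2*(v - 3)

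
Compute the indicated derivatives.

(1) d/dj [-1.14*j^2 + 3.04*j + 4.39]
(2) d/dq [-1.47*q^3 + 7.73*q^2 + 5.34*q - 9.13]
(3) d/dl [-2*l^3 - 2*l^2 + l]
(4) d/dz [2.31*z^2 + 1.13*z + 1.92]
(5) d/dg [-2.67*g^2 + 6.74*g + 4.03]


(1) = 3.04 - 2.28*j
(2) = -4.41*q^2 + 15.46*q + 5.34
(3) = -6*l^2 - 4*l + 1
(4) = 4.62*z + 1.13
(5) = 6.74 - 5.34*g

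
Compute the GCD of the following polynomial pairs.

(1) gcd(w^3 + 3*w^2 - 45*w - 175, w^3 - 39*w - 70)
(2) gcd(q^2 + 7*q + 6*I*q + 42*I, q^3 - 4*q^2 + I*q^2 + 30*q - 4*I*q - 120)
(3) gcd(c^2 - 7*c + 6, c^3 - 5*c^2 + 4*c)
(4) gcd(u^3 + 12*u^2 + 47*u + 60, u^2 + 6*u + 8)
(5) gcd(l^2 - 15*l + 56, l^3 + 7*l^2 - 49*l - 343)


(1) = gcd((w - 7)*(w + 5)^2, (w - 7)*(w + 2)*(w + 5)) = w^2 - 2*w - 35
(2) = gcd((q + 7)*(q + 6*I), (q - 4)*(q - 5*I)*(q + 6*I)) = q + 6*I
(3) = gcd((c - 6)*(c - 1), c*(c - 4)*(c - 1)) = c - 1
(4) = gcd((u + 3)*(u + 4)*(u + 5), (u + 2)*(u + 4)) = u + 4
(5) = gcd((l - 8)*(l - 7), (l - 7)*(l + 7)^2) = l - 7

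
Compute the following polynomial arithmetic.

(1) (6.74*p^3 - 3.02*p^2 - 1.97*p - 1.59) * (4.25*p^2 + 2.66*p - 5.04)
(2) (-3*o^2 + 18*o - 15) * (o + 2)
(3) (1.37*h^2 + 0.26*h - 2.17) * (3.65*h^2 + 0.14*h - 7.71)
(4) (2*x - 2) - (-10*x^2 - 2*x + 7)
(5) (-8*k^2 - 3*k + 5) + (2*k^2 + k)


(1) = 28.645*p^5 + 5.0934*p^4 - 50.3753*p^3 + 3.2231*p^2 + 5.6994*p + 8.0136
(2) = -3*o^3 + 12*o^2 + 21*o - 30
(3) = 5.0005*h^4 + 1.1408*h^3 - 18.4468*h^2 - 2.3084*h + 16.7307
(4) = 10*x^2 + 4*x - 9
(5) = -6*k^2 - 2*k + 5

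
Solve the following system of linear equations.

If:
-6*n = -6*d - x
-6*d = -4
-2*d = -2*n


Then:
d = 2/3
n = 2/3
x = 0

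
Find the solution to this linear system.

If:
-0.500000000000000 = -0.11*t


Then:
t = 4.55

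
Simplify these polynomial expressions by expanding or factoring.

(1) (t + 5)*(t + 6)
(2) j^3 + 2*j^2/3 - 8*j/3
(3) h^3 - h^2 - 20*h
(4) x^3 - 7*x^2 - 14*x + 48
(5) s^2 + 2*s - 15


(1) = t^2 + 11*t + 30
(2) = j*(j - 4/3)*(j + 2)
(3) = h*(h - 5)*(h + 4)
(4) = (x - 8)*(x - 2)*(x + 3)
(5) = (s - 3)*(s + 5)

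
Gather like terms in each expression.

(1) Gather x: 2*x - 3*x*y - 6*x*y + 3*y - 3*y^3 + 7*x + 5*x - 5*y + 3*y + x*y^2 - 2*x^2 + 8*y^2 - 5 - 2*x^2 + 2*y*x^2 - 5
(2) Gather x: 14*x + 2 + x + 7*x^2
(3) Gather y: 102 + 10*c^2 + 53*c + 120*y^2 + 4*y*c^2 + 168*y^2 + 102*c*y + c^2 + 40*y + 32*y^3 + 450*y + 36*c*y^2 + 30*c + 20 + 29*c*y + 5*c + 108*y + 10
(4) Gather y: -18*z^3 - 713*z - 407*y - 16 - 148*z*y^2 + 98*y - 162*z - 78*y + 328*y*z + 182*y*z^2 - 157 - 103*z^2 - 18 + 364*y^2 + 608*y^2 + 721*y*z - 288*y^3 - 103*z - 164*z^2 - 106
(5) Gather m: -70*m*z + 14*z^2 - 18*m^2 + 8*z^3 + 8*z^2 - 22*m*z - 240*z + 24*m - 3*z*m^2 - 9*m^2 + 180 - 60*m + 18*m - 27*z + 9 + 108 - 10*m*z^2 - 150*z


(1) = x^2*(2*y - 4) + x*(y^2 - 9*y + 14) - 3*y^3 + 8*y^2 + y - 10
(2) = 7*x^2 + 15*x + 2
(3) = 11*c^2 + 88*c + 32*y^3 + y^2*(36*c + 288) + y*(4*c^2 + 131*c + 598) + 132
(4) = -288*y^3 + y^2*(972 - 148*z) + y*(182*z^2 + 1049*z - 387) - 18*z^3 - 267*z^2 - 978*z - 297
(5) = m^2*(-3*z - 27) + m*(-10*z^2 - 92*z - 18) + 8*z^3 + 22*z^2 - 417*z + 297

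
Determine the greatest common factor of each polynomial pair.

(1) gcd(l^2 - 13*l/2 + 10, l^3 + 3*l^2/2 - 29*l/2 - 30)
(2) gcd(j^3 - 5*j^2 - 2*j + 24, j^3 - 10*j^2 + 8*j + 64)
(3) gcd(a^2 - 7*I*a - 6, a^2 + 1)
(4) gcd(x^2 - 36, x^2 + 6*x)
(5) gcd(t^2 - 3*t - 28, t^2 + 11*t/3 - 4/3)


(1) = l - 4
(2) = j^2 - 2*j - 8
(3) = a - I
(4) = gcd((x - 6)*(x + 6), x*(x + 6)) = x + 6
(5) = gcd((t - 7)*(t + 4), (t - 1/3)*(t + 4)) = t + 4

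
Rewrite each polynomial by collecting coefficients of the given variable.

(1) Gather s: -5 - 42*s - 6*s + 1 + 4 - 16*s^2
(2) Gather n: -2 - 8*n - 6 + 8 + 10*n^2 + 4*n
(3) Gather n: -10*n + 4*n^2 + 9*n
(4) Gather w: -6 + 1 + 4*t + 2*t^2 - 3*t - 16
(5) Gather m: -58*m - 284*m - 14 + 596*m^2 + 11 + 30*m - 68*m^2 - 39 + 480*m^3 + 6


(1) = -16*s^2 - 48*s
(2) = 10*n^2 - 4*n
(3) = 4*n^2 - n
(4) = 2*t^2 + t - 21
(5) = 480*m^3 + 528*m^2 - 312*m - 36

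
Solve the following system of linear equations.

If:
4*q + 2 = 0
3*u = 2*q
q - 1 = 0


Then:
No Solution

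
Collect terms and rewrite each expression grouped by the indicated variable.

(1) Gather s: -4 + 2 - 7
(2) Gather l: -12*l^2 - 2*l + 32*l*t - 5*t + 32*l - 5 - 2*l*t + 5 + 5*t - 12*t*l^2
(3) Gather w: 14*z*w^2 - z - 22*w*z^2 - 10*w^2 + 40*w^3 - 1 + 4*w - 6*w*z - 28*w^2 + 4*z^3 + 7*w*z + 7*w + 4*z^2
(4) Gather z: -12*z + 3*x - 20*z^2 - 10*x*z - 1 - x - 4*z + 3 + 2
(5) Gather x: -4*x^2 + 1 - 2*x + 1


(1) = -9
(2) = l^2*(-12*t - 12) + l*(30*t + 30)
(3) = 40*w^3 + w^2*(14*z - 38) + w*(-22*z^2 + z + 11) + 4*z^3 + 4*z^2 - z - 1
(4) = 2*x - 20*z^2 + z*(-10*x - 16) + 4
(5) = -4*x^2 - 2*x + 2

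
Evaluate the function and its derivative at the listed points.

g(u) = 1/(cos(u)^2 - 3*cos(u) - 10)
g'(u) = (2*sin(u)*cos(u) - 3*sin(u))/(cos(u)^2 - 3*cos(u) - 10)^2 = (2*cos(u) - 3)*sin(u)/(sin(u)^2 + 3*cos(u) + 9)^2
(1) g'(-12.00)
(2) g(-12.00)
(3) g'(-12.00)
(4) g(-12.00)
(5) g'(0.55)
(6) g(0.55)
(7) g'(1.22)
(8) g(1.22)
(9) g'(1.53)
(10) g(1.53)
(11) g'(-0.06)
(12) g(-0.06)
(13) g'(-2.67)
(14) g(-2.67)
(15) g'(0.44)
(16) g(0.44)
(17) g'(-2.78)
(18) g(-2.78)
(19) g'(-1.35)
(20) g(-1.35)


(1) = -0.01
(2) = -0.08
(3) = -0.01
(4) = -0.08
(5) = -0.00
(6) = -0.08
(7) = -0.02
(8) = -0.09
(9) = -0.03
(10) = -0.10
(11) = 0.00
(12) = -0.08
(13) = 0.05
(14) = -0.15
(15) = -0.00
(16) = -0.08
(17) = 0.04
(18) = -0.16
(19) = 0.02
(20) = -0.09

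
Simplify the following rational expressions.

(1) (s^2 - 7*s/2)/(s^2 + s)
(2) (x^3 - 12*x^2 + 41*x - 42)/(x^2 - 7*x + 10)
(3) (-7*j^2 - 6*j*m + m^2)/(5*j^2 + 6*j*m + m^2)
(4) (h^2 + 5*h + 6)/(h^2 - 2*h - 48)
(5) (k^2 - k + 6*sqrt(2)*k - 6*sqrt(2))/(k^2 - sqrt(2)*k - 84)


(1) = (2*s - 7)/(2*s + 2)
(2) = (x^2 - 10*x + 21)/(x - 5)
(3) = (-7*j + m)/(5*j + m)
(4) = (h^2 + 5*h + 6)/(h^2 - 2*h - 48)
(5) = (k - 1)/(k - 7*sqrt(2))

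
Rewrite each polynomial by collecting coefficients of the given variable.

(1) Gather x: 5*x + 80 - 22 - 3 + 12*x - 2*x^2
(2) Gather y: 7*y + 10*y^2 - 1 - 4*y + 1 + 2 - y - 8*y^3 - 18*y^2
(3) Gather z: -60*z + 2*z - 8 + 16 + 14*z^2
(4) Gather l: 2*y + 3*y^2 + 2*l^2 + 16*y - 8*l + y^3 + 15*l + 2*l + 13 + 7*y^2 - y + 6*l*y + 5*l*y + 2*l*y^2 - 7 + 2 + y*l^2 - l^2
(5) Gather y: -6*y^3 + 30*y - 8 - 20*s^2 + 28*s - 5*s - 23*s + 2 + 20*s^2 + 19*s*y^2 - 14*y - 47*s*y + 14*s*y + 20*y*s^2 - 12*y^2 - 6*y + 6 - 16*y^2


(1) = -2*x^2 + 17*x + 55
(2) = -8*y^3 - 8*y^2 + 2*y + 2
(3) = 14*z^2 - 58*z + 8
(4) = l^2*(y + 1) + l*(2*y^2 + 11*y + 9) + y^3 + 10*y^2 + 17*y + 8
(5) = -6*y^3 + y^2*(19*s - 28) + y*(20*s^2 - 33*s + 10)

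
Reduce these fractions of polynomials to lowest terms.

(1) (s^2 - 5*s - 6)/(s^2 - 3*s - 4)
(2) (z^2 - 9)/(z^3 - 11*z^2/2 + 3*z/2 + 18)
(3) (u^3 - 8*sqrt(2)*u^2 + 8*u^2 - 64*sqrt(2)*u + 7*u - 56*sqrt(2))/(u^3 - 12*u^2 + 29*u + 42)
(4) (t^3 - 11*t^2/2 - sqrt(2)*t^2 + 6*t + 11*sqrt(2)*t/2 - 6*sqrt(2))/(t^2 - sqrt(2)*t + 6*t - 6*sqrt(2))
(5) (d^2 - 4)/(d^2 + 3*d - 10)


(1) = (s - 6)/(s - 4)
(2) = (2*z + 6)/(2*z^2 - 5*z - 12)
(3) = (u^2 + u*(7 - 8*sqrt(2)) - 56*sqrt(2))/(u^2 - 13*u + 42)
(4) = (2*t^2 - 11*t + 12)/(2*t + 12)
(5) = (d + 2)/(d + 5)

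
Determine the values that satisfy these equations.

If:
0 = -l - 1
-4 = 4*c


Then:
c = -1
l = -1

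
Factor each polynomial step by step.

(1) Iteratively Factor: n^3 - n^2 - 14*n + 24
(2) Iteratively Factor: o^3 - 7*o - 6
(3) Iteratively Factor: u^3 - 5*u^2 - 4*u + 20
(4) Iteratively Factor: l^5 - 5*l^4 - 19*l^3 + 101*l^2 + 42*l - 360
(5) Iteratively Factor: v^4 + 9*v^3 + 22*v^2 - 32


(1) = (n - 2)*(n^2 + n - 12) = (n - 3)*(n - 2)*(n + 4)
(2) = (o + 2)*(o^2 - 2*o - 3) = (o + 1)*(o + 2)*(o - 3)
(3) = (u - 5)*(u^2 - 4) = (u - 5)*(u + 2)*(u - 2)
(4) = (l + 2)*(l^4 - 7*l^3 - 5*l^2 + 111*l - 180) = (l - 5)*(l + 2)*(l^3 - 2*l^2 - 15*l + 36) = (l - 5)*(l - 3)*(l + 2)*(l^2 + l - 12) = (l - 5)*(l - 3)^2*(l + 2)*(l + 4)
(5) = (v + 2)*(v^3 + 7*v^2 + 8*v - 16) = (v - 1)*(v + 2)*(v^2 + 8*v + 16) = (v - 1)*(v + 2)*(v + 4)*(v + 4)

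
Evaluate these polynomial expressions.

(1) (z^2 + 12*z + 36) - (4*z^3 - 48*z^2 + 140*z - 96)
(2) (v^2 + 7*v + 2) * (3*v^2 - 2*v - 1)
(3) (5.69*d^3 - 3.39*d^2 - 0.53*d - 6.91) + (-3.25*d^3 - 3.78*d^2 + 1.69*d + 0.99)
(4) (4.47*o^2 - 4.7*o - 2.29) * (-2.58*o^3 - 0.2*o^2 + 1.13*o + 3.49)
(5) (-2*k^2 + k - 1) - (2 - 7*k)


(1) = -4*z^3 + 49*z^2 - 128*z + 132
(2) = 3*v^4 + 19*v^3 - 9*v^2 - 11*v - 2
(3) = 2.44*d^3 - 7.17*d^2 + 1.16*d - 5.92
(4) = -11.5326*o^5 + 11.232*o^4 + 11.8993*o^3 + 10.7473*o^2 - 18.9907*o - 7.9921
(5) = -2*k^2 + 8*k - 3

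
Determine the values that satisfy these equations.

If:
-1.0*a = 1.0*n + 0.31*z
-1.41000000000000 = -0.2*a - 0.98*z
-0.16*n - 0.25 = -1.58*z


Then:
a = 12.14
n = -11.82
z = -1.04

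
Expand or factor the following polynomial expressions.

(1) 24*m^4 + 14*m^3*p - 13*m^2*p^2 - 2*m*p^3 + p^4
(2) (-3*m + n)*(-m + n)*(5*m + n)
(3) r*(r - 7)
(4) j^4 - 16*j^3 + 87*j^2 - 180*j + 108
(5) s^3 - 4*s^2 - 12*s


(1) = (-4*m + p)*(-2*m + p)*(m + p)*(3*m + p)
(2) = 15*m^3 - 17*m^2*n + m*n^2 + n^3
(3) = r^2 - 7*r
(4) = (j - 6)^2*(j - 3)*(j - 1)
(5) = s*(s - 6)*(s + 2)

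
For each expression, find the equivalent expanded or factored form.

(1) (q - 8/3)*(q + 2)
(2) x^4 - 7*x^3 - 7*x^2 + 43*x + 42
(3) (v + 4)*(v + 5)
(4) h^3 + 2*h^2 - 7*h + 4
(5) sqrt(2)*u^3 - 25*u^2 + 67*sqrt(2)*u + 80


(1) = q^2 - 2*q/3 - 16/3
(2) = (x - 7)*(x - 3)*(x + 1)*(x + 2)
(3) = v^2 + 9*v + 20
(4) = (h - 1)^2*(h + 4)
(5) = (u - 8*sqrt(2))*(u - 5*sqrt(2))*(sqrt(2)*u + 1)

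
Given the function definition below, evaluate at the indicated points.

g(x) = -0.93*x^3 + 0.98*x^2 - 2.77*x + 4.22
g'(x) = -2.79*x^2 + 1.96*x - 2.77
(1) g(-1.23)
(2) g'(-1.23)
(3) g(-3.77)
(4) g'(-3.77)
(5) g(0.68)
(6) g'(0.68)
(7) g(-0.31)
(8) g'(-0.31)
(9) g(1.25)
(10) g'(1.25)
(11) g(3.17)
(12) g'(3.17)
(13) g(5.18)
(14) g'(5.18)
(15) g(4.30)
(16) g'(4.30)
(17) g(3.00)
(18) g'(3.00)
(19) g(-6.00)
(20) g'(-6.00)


(1) = 10.84
(2) = -9.40
(3) = 78.42
(4) = -49.81
(5) = 2.50
(6) = -2.73
(7) = 5.20
(8) = -3.65
(9) = 0.47
(10) = -4.68
(11) = -24.34
(12) = -24.59
(13) = -113.10
(14) = -67.48
(15) = -63.51
(16) = -45.93
(17) = -20.38
(18) = -22.00
(19) = 257.00
(20) = -114.97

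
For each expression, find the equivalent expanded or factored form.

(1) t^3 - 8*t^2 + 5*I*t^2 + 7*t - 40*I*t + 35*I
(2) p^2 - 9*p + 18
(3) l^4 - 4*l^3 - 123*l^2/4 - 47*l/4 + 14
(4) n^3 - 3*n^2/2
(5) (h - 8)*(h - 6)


(1) = (t - 7)*(t - 1)*(t + 5*I)
(2) = (p - 6)*(p - 3)
(3) = (l - 8)*(l - 1/2)*(l + 1)*(l + 7/2)
(4) = n^2*(n - 3/2)
(5) = h^2 - 14*h + 48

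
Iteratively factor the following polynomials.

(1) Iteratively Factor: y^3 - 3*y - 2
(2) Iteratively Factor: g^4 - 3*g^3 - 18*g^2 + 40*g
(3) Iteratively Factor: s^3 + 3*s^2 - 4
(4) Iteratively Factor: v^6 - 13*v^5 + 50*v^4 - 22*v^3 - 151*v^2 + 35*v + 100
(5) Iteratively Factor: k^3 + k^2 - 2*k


(1) = (y + 1)*(y^2 - y - 2) = (y - 2)*(y + 1)*(y + 1)
(2) = (g + 4)*(g^3 - 7*g^2 + 10*g) = g*(g + 4)*(g^2 - 7*g + 10) = g*(g - 5)*(g + 4)*(g - 2)
(3) = (s - 1)*(s^2 + 4*s + 4) = (s - 1)*(s + 2)*(s + 2)
(4) = (v - 5)*(v^5 - 8*v^4 + 10*v^3 + 28*v^2 - 11*v - 20) = (v - 5)*(v + 1)*(v^4 - 9*v^3 + 19*v^2 + 9*v - 20) = (v - 5)^2*(v + 1)*(v^3 - 4*v^2 - v + 4) = (v - 5)^2*(v - 1)*(v + 1)*(v^2 - 3*v - 4) = (v - 5)^2*(v - 4)*(v - 1)*(v + 1)*(v + 1)
(5) = (k - 1)*(k^2 + 2*k) = (k - 1)*(k + 2)*(k)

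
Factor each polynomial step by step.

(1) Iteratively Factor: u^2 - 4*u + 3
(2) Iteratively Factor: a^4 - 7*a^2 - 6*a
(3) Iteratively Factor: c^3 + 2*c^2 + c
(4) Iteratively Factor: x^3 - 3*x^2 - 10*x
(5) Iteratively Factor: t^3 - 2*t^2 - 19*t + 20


(1) = (u - 3)*(u - 1)
(2) = (a + 1)*(a^3 - a^2 - 6*a) = a*(a + 1)*(a^2 - a - 6) = a*(a - 3)*(a + 1)*(a + 2)
(3) = (c + 1)*(c^2 + c) = c*(c + 1)*(c + 1)
(4) = (x + 2)*(x^2 - 5*x) = x*(x + 2)*(x - 5)
(5) = (t + 4)*(t^2 - 6*t + 5) = (t - 1)*(t + 4)*(t - 5)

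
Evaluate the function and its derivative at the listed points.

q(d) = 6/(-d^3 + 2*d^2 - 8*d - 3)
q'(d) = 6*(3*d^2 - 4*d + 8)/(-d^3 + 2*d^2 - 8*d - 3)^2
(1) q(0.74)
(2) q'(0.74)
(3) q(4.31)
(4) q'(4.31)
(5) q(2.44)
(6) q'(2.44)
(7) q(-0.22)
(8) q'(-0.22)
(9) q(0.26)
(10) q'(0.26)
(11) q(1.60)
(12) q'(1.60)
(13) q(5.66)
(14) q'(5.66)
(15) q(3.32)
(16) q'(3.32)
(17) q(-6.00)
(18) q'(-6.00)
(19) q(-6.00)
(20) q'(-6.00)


(1) = -0.73
(2) = 0.59
(3) = -0.07
(4) = 0.04
(5) = -0.24
(6) = 0.15
(7) = -5.30
(8) = 42.22
(9) = -1.21
(10) = 1.75
(11) = -0.41
(12) = 0.26
(13) = -0.04
(14) = 0.02
(15) = -0.14
(16) = 0.09
(17) = 0.02
(18) = 0.01
(19) = 0.02
(20) = 0.01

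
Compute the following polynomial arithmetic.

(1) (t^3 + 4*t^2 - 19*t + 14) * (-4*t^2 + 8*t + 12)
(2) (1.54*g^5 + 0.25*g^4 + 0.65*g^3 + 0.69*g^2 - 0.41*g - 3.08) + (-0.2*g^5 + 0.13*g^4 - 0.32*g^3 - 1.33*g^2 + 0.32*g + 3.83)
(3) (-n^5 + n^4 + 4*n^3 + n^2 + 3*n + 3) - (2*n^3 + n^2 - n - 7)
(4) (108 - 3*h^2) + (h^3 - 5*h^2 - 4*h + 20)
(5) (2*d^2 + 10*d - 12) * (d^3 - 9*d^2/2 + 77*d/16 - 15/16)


(1) = -4*t^5 - 8*t^4 + 120*t^3 - 160*t^2 - 116*t + 168
(2) = 1.34*g^5 + 0.38*g^4 + 0.33*g^3 - 0.64*g^2 - 0.09*g + 0.75
(3) = -n^5 + n^4 + 2*n^3 + 4*n + 10
(4) = h^3 - 8*h^2 - 4*h + 128
(5) = 2*d^5 + d^4 - 379*d^3/8 + 401*d^2/4 - 537*d/8 + 45/4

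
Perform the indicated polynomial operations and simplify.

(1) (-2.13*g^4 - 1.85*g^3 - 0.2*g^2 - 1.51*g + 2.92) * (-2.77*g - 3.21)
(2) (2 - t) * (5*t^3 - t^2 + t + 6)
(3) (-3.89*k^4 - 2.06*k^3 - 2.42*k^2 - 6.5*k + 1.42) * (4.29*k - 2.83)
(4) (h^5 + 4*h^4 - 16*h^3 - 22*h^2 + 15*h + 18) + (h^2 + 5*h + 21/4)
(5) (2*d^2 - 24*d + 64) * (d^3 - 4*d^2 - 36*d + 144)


(1) = 5.9001*g^5 + 11.9618*g^4 + 6.4925*g^3 + 4.8247*g^2 - 3.2413*g - 9.3732
(2) = -5*t^4 + 11*t^3 - 3*t^2 - 4*t + 12
(3) = -16.6881*k^5 + 2.1713*k^4 - 4.552*k^3 - 21.0364*k^2 + 24.4868*k - 4.0186
(4) = h^5 + 4*h^4 - 16*h^3 - 21*h^2 + 20*h + 93/4
(5) = 2*d^5 - 32*d^4 + 88*d^3 + 896*d^2 - 5760*d + 9216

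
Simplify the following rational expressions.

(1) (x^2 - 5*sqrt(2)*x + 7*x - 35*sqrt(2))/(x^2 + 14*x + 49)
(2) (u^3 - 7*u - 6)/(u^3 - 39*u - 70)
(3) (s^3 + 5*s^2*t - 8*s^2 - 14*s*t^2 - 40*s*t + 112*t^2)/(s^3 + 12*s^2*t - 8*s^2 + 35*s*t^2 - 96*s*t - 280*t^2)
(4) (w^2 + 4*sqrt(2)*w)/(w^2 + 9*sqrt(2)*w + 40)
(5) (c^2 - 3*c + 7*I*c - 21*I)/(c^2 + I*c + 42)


(1) = (x - 5*sqrt(2))/(x + 7)
(2) = (u^2 - 2*u - 3)/(u^2 - 2*u - 35)
(3) = (s - 2*t)/(s + 5*t)
(4) = w/(w + 5*sqrt(2))
(5) = (c - 3)/(c - 6*I)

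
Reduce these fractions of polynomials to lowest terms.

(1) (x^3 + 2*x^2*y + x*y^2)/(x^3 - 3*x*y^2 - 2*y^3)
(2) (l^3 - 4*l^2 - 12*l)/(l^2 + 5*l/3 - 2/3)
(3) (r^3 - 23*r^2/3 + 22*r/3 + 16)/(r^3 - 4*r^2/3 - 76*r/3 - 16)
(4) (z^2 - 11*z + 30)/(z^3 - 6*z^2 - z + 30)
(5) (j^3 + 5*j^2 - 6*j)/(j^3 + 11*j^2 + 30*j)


(1) = x/(x - 2*y)
(2) = (3*l^2 - 18*l)/(3*l - 1)
(3) = (3*r^2 - 5*r - 8)/(3*r^2 + 14*r + 8)
(4) = (z - 6)/(z^2 - z - 6)
(5) = (j - 1)/(j + 5)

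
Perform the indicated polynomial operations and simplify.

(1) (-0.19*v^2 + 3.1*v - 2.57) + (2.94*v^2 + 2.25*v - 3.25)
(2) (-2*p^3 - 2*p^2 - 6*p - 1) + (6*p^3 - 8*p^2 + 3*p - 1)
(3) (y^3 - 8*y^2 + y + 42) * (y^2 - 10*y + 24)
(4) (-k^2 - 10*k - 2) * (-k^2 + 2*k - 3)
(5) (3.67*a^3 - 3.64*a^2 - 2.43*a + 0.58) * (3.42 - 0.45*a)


(1) = 2.75*v^2 + 5.35*v - 5.82
(2) = 4*p^3 - 10*p^2 - 3*p - 2
(3) = y^5 - 18*y^4 + 105*y^3 - 160*y^2 - 396*y + 1008
(4) = k^4 + 8*k^3 - 15*k^2 + 26*k + 6
(5) = -1.6515*a^4 + 14.1894*a^3 - 11.3553*a^2 - 8.5716*a + 1.9836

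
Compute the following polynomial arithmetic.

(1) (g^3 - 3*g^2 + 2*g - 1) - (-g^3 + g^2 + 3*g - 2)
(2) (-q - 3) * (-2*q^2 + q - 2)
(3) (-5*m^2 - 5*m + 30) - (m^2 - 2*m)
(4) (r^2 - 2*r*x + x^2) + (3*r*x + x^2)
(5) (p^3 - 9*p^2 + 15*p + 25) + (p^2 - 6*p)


(1) = 2*g^3 - 4*g^2 - g + 1
(2) = 2*q^3 + 5*q^2 - q + 6
(3) = -6*m^2 - 3*m + 30
(4) = r^2 + r*x + 2*x^2
(5) = p^3 - 8*p^2 + 9*p + 25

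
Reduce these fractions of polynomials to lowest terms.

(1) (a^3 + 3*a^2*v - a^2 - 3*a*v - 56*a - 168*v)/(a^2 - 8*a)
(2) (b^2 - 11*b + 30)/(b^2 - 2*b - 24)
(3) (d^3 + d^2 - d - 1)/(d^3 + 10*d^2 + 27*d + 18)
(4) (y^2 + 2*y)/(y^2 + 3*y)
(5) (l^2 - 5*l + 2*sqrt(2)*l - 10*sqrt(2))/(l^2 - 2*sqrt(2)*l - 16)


(1) = (a^2 + 3*a*v + 7*a + 21*v)/a
(2) = (b - 5)/(b + 4)
(3) = (d^2 - 1)/(d^2 + 9*d + 18)
(4) = (y + 2)/(y + 3)
(5) = (l - 5)/(l - 4*sqrt(2))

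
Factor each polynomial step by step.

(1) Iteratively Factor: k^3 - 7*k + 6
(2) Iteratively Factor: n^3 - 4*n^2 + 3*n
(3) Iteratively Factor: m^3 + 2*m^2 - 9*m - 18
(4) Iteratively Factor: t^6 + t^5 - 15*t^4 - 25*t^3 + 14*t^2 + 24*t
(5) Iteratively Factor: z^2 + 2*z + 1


(1) = (k + 3)*(k^2 - 3*k + 2) = (k - 1)*(k + 3)*(k - 2)
(2) = (n - 1)*(n^2 - 3*n) = n*(n - 1)*(n - 3)
(3) = (m + 3)*(m^2 - m - 6) = (m - 3)*(m + 3)*(m + 2)
(4) = (t + 3)*(t^5 - 2*t^4 - 9*t^3 + 2*t^2 + 8*t) = t*(t + 3)*(t^4 - 2*t^3 - 9*t^2 + 2*t + 8) = t*(t + 1)*(t + 3)*(t^3 - 3*t^2 - 6*t + 8) = t*(t - 1)*(t + 1)*(t + 3)*(t^2 - 2*t - 8) = t*(t - 1)*(t + 1)*(t + 2)*(t + 3)*(t - 4)
(5) = (z + 1)*(z + 1)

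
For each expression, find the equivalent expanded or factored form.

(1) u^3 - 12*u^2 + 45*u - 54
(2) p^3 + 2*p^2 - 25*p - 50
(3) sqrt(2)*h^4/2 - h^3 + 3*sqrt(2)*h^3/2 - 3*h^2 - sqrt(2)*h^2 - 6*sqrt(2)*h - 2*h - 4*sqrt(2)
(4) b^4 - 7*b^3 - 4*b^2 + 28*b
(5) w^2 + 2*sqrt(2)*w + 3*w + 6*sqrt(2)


(1) = (u - 6)*(u - 3)^2
(2) = (p - 5)*(p + 2)*(p + 5)
(3) = (h + 1)*(h + 2)*(h - 2*sqrt(2))*(sqrt(2)*h/2 + 1)
(4) = b*(b - 7)*(b - 2)*(b + 2)
(5) = (w + 3)*(w + 2*sqrt(2))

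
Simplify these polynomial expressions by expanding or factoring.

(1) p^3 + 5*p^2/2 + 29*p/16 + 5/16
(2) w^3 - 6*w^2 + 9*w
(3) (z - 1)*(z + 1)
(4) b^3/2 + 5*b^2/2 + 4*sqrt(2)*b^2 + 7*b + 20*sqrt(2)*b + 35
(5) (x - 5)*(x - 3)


(1) = (p + 1/4)*(p + 1)*(p + 5/4)
(2) = w*(w - 3)^2
(3) = z^2 - 1
(4) = (b/2 + sqrt(2)/2)*(b + 5)*(b + 7*sqrt(2))
(5) = x^2 - 8*x + 15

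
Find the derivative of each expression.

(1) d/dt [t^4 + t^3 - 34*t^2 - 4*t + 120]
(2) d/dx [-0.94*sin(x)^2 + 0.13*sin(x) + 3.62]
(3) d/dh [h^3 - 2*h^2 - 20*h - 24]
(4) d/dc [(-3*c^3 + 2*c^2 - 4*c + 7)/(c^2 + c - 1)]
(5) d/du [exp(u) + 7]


(1) = 4*t^3 + 3*t^2 - 68*t - 4
(2) = (0.13 - 1.88*sin(x))*cos(x)
(3) = 3*h^2 - 4*h - 20
(4) = 3*(-c^4 - 2*c^3 + 5*c^2 - 6*c - 1)/(c^4 + 2*c^3 - c^2 - 2*c + 1)
(5) = exp(u)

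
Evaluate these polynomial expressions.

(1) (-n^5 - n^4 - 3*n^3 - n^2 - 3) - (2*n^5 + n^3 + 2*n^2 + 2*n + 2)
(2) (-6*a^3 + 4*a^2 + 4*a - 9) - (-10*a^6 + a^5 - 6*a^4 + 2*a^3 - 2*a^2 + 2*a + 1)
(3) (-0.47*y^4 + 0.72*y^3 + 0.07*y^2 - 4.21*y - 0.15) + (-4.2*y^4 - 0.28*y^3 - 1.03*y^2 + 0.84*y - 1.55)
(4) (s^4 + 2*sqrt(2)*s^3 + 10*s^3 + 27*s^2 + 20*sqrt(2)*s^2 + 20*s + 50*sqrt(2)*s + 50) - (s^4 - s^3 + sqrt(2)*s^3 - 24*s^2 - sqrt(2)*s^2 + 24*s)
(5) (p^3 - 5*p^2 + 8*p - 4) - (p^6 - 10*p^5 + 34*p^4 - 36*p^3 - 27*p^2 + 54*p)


(1) = -3*n^5 - n^4 - 4*n^3 - 3*n^2 - 2*n - 5
(2) = 10*a^6 - a^5 + 6*a^4 - 8*a^3 + 6*a^2 + 2*a - 10
(3) = -4.67*y^4 + 0.44*y^3 - 0.96*y^2 - 3.37*y - 1.7
(4) = sqrt(2)*s^3 + 11*s^3 + 21*sqrt(2)*s^2 + 51*s^2 - 4*s + 50*sqrt(2)*s + 50
(5) = -p^6 + 10*p^5 - 34*p^4 + 37*p^3 + 22*p^2 - 46*p - 4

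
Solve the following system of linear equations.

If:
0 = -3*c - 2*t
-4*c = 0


Then:
c = 0
t = 0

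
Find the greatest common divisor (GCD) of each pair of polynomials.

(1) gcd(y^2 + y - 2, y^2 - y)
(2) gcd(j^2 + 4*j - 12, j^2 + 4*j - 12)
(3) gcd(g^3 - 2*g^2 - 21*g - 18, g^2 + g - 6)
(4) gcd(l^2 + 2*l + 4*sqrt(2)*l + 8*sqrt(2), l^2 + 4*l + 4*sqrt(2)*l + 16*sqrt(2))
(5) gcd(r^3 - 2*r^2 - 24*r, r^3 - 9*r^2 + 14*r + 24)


(1) = y - 1
(2) = gcd((j - 2)*(j + 6), (j - 2)*(j + 6)) = j^2 + 4*j - 12
(3) = gcd((g - 6)*(g + 1)*(g + 3), (g - 2)*(g + 3)) = g + 3
(4) = gcd((l + 2)*(l + 4*sqrt(2)), (l + 4)*(l + 4*sqrt(2))) = l + 4*sqrt(2)
(5) = r - 6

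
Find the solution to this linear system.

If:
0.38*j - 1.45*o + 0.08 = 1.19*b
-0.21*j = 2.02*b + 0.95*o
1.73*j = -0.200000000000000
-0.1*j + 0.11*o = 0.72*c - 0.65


Then:
b = 0.00
c = 0.92
j = -0.12
o = 0.02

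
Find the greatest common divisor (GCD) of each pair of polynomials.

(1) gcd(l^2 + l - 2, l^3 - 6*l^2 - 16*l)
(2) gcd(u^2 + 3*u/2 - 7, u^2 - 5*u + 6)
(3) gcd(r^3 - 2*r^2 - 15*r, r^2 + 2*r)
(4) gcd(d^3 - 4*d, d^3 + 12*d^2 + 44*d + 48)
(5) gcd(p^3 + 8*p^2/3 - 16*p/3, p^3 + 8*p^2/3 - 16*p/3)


(1) = gcd((l - 1)*(l + 2), l*(l - 8)*(l + 2)) = l + 2
(2) = gcd((u - 2)*(u + 7/2), (u - 3)*(u - 2)) = u - 2
(3) = r
(4) = d + 2
(5) = p^3 + 8*p^2/3 - 16*p/3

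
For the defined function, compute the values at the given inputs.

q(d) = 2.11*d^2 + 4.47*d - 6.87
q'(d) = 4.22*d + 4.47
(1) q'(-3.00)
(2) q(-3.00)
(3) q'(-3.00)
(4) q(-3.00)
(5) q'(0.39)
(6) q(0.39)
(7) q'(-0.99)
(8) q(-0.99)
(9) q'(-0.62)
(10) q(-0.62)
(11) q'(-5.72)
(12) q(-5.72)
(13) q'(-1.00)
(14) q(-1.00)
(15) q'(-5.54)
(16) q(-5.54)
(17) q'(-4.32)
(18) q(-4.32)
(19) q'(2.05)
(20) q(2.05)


(1) = -8.19
(2) = -1.29
(3) = -8.19
(4) = -1.29
(5) = 6.12
(6) = -4.81
(7) = 0.29
(8) = -9.23
(9) = 1.85
(10) = -8.83
(11) = -19.67
(12) = 36.60
(13) = 0.25
(14) = -9.23
(15) = -18.91
(16) = 33.13
(17) = -13.76
(18) = 13.20
(19) = 13.12
(20) = 11.16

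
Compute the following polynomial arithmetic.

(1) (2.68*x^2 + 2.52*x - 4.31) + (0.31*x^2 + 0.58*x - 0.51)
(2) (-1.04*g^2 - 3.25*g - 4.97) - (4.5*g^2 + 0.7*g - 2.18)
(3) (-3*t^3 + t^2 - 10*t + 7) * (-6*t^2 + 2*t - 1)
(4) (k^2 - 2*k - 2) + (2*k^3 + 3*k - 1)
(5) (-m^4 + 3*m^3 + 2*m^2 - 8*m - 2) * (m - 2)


(1) = 2.99*x^2 + 3.1*x - 4.82
(2) = -5.54*g^2 - 3.95*g - 2.79
(3) = 18*t^5 - 12*t^4 + 65*t^3 - 63*t^2 + 24*t - 7
(4) = 2*k^3 + k^2 + k - 3
(5) = -m^5 + 5*m^4 - 4*m^3 - 12*m^2 + 14*m + 4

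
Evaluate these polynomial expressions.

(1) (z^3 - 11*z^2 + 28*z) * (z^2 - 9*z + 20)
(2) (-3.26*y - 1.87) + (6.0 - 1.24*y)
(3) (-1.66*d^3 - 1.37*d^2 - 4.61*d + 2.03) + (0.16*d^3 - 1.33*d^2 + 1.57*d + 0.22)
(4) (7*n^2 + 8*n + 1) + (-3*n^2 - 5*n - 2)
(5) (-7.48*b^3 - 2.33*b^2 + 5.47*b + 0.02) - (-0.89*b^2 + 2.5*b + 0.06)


(1) = z^5 - 20*z^4 + 147*z^3 - 472*z^2 + 560*z
(2) = 4.13 - 4.5*y
(3) = -1.5*d^3 - 2.7*d^2 - 3.04*d + 2.25
(4) = 4*n^2 + 3*n - 1
(5) = -7.48*b^3 - 1.44*b^2 + 2.97*b - 0.04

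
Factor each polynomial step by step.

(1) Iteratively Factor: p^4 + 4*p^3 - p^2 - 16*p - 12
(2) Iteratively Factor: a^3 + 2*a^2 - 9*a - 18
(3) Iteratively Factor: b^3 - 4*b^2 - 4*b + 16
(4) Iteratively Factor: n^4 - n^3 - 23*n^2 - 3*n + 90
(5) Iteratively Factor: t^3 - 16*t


(1) = (p + 2)*(p^3 + 2*p^2 - 5*p - 6) = (p + 1)*(p + 2)*(p^2 + p - 6) = (p - 2)*(p + 1)*(p + 2)*(p + 3)
(2) = (a + 2)*(a^2 - 9) = (a - 3)*(a + 2)*(a + 3)
(3) = (b + 2)*(b^2 - 6*b + 8) = (b - 4)*(b + 2)*(b - 2)
(4) = (n - 2)*(n^3 + n^2 - 21*n - 45) = (n - 5)*(n - 2)*(n^2 + 6*n + 9) = (n - 5)*(n - 2)*(n + 3)*(n + 3)
(5) = (t)*(t^2 - 16) = t*(t + 4)*(t - 4)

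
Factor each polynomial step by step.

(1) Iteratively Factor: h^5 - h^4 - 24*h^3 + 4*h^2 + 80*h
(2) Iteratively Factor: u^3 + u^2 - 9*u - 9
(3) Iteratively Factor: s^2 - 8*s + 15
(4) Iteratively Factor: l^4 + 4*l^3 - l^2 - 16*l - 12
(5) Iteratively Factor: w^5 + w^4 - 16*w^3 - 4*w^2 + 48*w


(1) = (h)*(h^4 - h^3 - 24*h^2 + 4*h + 80) = h*(h - 5)*(h^3 + 4*h^2 - 4*h - 16) = h*(h - 5)*(h - 2)*(h^2 + 6*h + 8) = h*(h - 5)*(h - 2)*(h + 4)*(h + 2)
(2) = (u - 3)*(u^2 + 4*u + 3) = (u - 3)*(u + 3)*(u + 1)
(3) = (s - 5)*(s - 3)
(4) = (l + 3)*(l^3 + l^2 - 4*l - 4) = (l + 1)*(l + 3)*(l^2 - 4) = (l - 2)*(l + 1)*(l + 3)*(l + 2)
(5) = (w)*(w^4 + w^3 - 16*w^2 - 4*w + 48) = w*(w - 2)*(w^3 + 3*w^2 - 10*w - 24) = w*(w - 3)*(w - 2)*(w^2 + 6*w + 8) = w*(w - 3)*(w - 2)*(w + 2)*(w + 4)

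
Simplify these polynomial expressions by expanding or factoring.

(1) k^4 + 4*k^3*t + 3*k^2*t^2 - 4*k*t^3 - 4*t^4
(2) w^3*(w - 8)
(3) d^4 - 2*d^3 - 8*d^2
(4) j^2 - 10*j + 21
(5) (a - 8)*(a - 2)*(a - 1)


(1) = (k - t)*(k + t)*(k + 2*t)^2
(2) = w^4 - 8*w^3
(3) = d^2*(d - 4)*(d + 2)
(4) = (j - 7)*(j - 3)
(5) = a^3 - 11*a^2 + 26*a - 16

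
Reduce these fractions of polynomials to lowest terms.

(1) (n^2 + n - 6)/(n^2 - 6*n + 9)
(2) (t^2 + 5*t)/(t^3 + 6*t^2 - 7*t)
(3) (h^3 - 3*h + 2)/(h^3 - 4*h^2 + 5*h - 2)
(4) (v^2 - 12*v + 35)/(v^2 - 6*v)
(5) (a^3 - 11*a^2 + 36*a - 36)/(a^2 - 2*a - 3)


(1) = (n^2 + n - 6)/(n^2 - 6*n + 9)
(2) = (t + 5)/(t^2 + 6*t - 7)
(3) = (h + 2)/(h - 2)
(4) = (v^2 - 12*v + 35)/(v^2 - 6*v)
(5) = (a^2 - 8*a + 12)/(a + 1)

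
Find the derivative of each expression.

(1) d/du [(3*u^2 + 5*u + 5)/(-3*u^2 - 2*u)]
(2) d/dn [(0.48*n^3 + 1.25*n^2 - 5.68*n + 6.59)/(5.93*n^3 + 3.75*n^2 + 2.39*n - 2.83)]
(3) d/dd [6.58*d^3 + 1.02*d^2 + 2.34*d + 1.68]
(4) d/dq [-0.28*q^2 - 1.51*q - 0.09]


(1) = (9*u^2 + 30*u + 10)/(u^2*(9*u^2 + 12*u + 4))
(2) = (-5.6125*n^4 + 69.6592*n^3 - 97.0238*n^2 - 56.5*n + 0.3243)/(35.1649*n^6 + 44.475*n^5 + 42.4079*n^4 - 15.6388*n^3 - 15.5129*n^2 - 13.5274*n + 8.0089)
(3) = 19.74*d^2 + 2.04*d + 2.34
(4) = -0.56*q - 1.51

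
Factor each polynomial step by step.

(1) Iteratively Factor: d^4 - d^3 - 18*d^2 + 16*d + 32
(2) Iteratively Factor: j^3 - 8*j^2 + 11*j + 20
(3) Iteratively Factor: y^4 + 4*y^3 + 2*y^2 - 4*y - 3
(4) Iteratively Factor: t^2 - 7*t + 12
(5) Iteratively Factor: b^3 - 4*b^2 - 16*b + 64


(1) = (d - 4)*(d^3 + 3*d^2 - 6*d - 8) = (d - 4)*(d - 2)*(d^2 + 5*d + 4) = (d - 4)*(d - 2)*(d + 4)*(d + 1)
(2) = (j + 1)*(j^2 - 9*j + 20) = (j - 4)*(j + 1)*(j - 5)
(3) = (y + 1)*(y^3 + 3*y^2 - y - 3) = (y + 1)*(y + 3)*(y^2 - 1) = (y + 1)^2*(y + 3)*(y - 1)
(4) = (t - 4)*(t - 3)
(5) = (b - 4)*(b^2 - 16) = (b - 4)*(b + 4)*(b - 4)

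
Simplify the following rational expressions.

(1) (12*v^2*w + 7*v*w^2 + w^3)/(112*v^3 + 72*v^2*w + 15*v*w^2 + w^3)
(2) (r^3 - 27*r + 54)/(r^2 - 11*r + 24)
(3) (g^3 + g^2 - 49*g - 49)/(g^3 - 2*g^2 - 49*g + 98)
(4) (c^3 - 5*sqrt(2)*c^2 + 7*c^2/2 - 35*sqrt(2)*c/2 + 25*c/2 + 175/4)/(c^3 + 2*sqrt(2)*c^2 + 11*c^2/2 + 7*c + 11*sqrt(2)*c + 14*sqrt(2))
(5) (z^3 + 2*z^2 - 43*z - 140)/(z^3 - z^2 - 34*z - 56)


(1) = (3*v*w + w^2)/(28*v^2 + 11*v*w + w^2)
(2) = (r^2 + 3*r - 18)/(r - 8)
(3) = (g + 1)/(g - 2)
(4) = (8*c^2 - 40*sqrt(2)*c + 100)/(8*c^2 + c*(16 + 16*sqrt(2)) + 32*sqrt(2))
(5) = (z + 5)/(z + 2)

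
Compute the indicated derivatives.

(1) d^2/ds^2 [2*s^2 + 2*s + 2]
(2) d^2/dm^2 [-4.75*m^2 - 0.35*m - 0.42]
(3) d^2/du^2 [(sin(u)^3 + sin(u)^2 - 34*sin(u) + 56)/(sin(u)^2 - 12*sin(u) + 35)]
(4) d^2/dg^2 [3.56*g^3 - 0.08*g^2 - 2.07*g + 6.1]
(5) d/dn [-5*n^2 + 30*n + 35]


(1) = 4
(2) = -9.50000000000000
(3) = (-sin(u)^7 + 36*sin(u)^6 - 624*sin(u)^5 + 4800*sin(u)^4 - 14715*sin(u)^3 + 6762*sin(u)^2 + 28588*sin(u) - 13902)/((sin(u) - 7)^3*(sin(u) - 5)^3)
(4) = 21.36*g - 0.16
(5) = 30 - 10*n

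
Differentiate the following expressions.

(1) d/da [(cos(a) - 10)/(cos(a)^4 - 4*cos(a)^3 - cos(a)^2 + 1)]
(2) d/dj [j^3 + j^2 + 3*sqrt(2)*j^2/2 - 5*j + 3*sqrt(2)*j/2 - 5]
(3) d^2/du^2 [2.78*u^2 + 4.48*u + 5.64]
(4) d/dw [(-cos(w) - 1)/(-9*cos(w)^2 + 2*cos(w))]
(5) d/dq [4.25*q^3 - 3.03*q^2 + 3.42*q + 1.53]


(1) = (3*(1 - cos(a)^2)^2 + 125*cos(a)^2 - 16*cos(a) - 12*cos(3*a) - 4)*sin(a)/((1 - cos(a)^2)^2 - 4*cos(a)^3 + cos(a)^2)^2
(2) = 3*j^2 + 2*j + 3*sqrt(2)*j - 5 + 3*sqrt(2)/2
(3) = 5.56000000000000
(4) = (9*sin(w) - 2*sin(w)/cos(w)^2 + 18*tan(w))/(9*cos(w) - 2)^2
(5) = 12.75*q^2 - 6.06*q + 3.42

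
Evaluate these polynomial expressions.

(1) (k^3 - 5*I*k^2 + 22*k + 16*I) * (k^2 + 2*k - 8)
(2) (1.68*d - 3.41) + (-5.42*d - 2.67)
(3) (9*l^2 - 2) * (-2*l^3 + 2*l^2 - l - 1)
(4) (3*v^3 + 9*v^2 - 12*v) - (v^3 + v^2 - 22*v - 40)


(1) = k^5 + 2*k^4 - 5*I*k^4 + 14*k^3 - 10*I*k^3 + 44*k^2 + 56*I*k^2 - 176*k + 32*I*k - 128*I
(2) = -3.74*d - 6.08
(3) = -18*l^5 + 18*l^4 - 5*l^3 - 13*l^2 + 2*l + 2
(4) = 2*v^3 + 8*v^2 + 10*v + 40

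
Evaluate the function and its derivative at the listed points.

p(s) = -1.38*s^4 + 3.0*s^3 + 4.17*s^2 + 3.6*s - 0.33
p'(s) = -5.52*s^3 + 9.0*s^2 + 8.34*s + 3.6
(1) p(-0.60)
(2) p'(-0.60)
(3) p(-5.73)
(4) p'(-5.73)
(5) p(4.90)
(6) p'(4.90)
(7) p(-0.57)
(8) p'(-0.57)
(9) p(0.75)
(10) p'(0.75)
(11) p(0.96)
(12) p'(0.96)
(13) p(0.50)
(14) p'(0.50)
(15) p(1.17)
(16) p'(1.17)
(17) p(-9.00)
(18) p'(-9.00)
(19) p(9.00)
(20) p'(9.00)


(1) = -1.82
(2) = 3.03
(3) = -1936.08
(4) = 1289.80
(5) = -325.16
(6) = -388.87
(7) = -1.73
(8) = 2.79
(9) = 5.54
(10) = 12.59
(11) = 8.45
(12) = 15.02
(13) = 2.80
(14) = 9.33
(15) = 11.81
(16) = 16.84
(17) = -10936.14
(18) = 4681.62
(19) = -6497.34
(20) = -3216.42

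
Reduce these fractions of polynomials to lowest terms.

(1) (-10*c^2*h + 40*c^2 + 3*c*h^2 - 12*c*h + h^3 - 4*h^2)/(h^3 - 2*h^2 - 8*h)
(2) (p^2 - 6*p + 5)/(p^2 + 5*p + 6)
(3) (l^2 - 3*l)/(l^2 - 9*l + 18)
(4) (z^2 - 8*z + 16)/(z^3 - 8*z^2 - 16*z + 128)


(1) = (-10*c^2 + 3*c*h + h^2)/(h^2 + 2*h)
(2) = (p^2 - 6*p + 5)/(p^2 + 5*p + 6)
(3) = l/(l - 6)
(4) = (z - 4)/(z^2 - 4*z - 32)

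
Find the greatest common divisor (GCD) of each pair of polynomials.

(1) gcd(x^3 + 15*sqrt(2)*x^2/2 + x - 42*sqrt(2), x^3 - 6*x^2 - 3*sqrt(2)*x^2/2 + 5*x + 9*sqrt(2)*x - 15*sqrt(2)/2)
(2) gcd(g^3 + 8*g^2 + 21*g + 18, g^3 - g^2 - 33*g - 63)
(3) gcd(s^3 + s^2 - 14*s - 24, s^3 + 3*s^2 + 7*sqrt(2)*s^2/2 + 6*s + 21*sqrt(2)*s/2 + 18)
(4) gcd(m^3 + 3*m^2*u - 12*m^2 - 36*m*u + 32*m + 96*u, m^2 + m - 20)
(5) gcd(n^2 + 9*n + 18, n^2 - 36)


(1) = x - 3*sqrt(2)/2
(2) = g^2 + 6*g + 9
(3) = s + 3
(4) = gcd((m - 8)*(m - 4)*(m + 3*u), (m - 4)*(m + 5)) = m - 4
(5) = n + 6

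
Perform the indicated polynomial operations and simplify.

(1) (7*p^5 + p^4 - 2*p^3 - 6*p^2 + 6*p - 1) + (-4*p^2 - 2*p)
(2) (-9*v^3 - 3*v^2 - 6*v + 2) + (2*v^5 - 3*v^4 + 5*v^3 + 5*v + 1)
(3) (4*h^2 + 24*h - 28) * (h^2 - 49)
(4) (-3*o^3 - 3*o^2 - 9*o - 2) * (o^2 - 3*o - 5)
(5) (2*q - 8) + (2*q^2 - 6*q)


(1) = 7*p^5 + p^4 - 2*p^3 - 10*p^2 + 4*p - 1
(2) = 2*v^5 - 3*v^4 - 4*v^3 - 3*v^2 - v + 3
(3) = 4*h^4 + 24*h^3 - 224*h^2 - 1176*h + 1372
(4) = -3*o^5 + 6*o^4 + 15*o^3 + 40*o^2 + 51*o + 10
(5) = 2*q^2 - 4*q - 8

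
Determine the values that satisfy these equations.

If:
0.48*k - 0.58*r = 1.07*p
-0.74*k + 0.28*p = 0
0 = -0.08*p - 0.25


Then:
k = -1.18
p = -3.12
r = 4.79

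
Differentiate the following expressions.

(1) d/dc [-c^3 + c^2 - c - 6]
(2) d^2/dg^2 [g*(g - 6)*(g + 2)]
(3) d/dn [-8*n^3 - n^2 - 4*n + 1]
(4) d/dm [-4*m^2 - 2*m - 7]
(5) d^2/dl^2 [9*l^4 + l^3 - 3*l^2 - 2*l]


(1) = -3*c^2 + 2*c - 1
(2) = 6*g - 8
(3) = -24*n^2 - 2*n - 4
(4) = -8*m - 2
(5) = 108*l^2 + 6*l - 6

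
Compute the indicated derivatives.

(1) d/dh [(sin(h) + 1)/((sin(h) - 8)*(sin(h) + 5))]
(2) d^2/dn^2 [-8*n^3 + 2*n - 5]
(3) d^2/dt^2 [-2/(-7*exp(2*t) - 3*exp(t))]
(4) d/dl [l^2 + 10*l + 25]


(1) = (-2*sin(h) + cos(h)^2 - 38)*cos(h)/((sin(h) - 8)^2*(sin(h) + 5)^2)
(2) = -48*n
(3) = 2*(196*exp(2*t) + 63*exp(t) + 9)*exp(-t)/(343*exp(3*t) + 441*exp(2*t) + 189*exp(t) + 27)
(4) = 2*l + 10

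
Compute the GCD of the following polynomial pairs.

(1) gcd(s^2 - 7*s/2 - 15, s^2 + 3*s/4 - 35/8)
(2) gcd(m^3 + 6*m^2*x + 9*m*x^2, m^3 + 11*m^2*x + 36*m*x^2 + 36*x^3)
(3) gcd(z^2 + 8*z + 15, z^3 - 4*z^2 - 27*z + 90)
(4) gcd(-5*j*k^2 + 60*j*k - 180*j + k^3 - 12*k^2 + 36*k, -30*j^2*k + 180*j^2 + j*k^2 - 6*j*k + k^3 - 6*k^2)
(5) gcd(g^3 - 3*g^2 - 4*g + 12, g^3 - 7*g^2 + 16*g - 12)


(1) = gcd((s - 6)*(s + 5/2), (s - 7/4)*(s + 5/2)) = s + 5/2
(2) = m + 3*x
(3) = gcd((z + 3)*(z + 5), (z - 6)*(z - 3)*(z + 5)) = z + 5
(4) = 5*j*k - 30*j - k^2 + 6*k
(5) = gcd((g - 3)*(g - 2)*(g + 2), (g - 3)*(g - 2)^2) = g^2 - 5*g + 6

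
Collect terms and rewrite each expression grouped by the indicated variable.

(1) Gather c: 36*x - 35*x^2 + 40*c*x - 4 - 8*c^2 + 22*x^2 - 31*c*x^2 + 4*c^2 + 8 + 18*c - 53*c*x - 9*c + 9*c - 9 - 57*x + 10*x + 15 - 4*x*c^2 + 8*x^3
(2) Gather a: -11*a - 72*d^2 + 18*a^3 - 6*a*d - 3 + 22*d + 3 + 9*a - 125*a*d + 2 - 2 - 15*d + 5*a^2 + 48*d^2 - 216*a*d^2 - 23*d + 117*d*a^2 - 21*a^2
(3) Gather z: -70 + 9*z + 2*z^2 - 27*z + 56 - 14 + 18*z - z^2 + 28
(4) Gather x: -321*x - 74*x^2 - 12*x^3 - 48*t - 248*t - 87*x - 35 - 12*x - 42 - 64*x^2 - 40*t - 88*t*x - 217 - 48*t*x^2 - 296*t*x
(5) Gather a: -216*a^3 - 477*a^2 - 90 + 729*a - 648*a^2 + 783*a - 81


(1) = c^2*(-4*x - 4) + c*(-31*x^2 - 13*x + 18) + 8*x^3 - 13*x^2 - 11*x + 10
(2) = 18*a^3 + a^2*(117*d - 16) + a*(-216*d^2 - 131*d - 2) - 24*d^2 - 16*d
(3) = z^2
(4) = -336*t - 12*x^3 + x^2*(-48*t - 138) + x*(-384*t - 420) - 294
(5) = -216*a^3 - 1125*a^2 + 1512*a - 171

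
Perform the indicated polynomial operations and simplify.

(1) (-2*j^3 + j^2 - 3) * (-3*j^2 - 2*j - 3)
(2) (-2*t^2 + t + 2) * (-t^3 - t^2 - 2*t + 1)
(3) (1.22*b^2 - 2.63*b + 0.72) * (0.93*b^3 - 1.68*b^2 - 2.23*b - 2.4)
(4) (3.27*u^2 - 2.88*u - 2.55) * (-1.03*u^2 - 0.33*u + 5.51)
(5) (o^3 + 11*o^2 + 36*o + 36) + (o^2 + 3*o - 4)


(1) = 6*j^5 + j^4 + 4*j^3 + 6*j^2 + 6*j + 9
(2) = 2*t^5 + t^4 + t^3 - 6*t^2 - 3*t + 2
(3) = 1.1346*b^5 - 4.4955*b^4 + 2.3674*b^3 + 1.7273*b^2 + 4.7064*b - 1.728
(4) = -3.3681*u^4 + 1.8873*u^3 + 21.5946*u^2 - 15.0273*u - 14.0505
(5) = o^3 + 12*o^2 + 39*o + 32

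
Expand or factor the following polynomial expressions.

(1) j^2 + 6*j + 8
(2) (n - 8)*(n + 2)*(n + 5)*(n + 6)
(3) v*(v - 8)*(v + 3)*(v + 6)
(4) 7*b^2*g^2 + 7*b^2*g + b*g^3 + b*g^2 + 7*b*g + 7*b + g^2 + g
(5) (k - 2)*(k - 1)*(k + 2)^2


(1) = (j + 2)*(j + 4)
(2) = n^4 + 5*n^3 - 52*n^2 - 356*n - 480
(3) = v^4 + v^3 - 54*v^2 - 144*v
(4) = (7*b + g)*(g + 1)*(b*g + 1)
(5) = k^4 + k^3 - 6*k^2 - 4*k + 8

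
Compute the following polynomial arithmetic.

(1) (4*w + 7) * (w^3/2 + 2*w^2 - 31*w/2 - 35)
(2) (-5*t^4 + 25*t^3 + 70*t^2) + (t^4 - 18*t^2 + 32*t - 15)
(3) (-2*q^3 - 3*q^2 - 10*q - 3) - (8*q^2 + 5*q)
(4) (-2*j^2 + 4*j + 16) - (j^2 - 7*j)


(1) = 2*w^4 + 23*w^3/2 - 48*w^2 - 497*w/2 - 245
(2) = -4*t^4 + 25*t^3 + 52*t^2 + 32*t - 15
(3) = -2*q^3 - 11*q^2 - 15*q - 3
(4) = -3*j^2 + 11*j + 16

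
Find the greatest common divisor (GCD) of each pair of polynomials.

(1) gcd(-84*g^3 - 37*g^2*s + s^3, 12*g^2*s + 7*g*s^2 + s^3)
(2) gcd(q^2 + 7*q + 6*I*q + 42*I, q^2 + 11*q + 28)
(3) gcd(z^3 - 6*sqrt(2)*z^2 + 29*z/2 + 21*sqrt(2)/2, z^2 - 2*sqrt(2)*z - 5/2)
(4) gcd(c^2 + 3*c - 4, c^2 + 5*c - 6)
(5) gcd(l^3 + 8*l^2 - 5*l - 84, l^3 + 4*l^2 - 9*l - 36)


(1) = gcd((-7*g + s)*(3*g + s)*(4*g + s), s*(3*g + s)*(4*g + s)) = 12*g^2 + 7*g*s + s^2
(2) = q + 7
(3) = gcd((z - 7*sqrt(2)/2)*(z - 3*sqrt(2))*(z + sqrt(2)/2), (z - 5*sqrt(2)/2)*(z + sqrt(2)/2)) = z + sqrt(2)/2
(4) = gcd((c - 1)*(c + 4), (c - 1)*(c + 6)) = c - 1
(5) = l^2 + l - 12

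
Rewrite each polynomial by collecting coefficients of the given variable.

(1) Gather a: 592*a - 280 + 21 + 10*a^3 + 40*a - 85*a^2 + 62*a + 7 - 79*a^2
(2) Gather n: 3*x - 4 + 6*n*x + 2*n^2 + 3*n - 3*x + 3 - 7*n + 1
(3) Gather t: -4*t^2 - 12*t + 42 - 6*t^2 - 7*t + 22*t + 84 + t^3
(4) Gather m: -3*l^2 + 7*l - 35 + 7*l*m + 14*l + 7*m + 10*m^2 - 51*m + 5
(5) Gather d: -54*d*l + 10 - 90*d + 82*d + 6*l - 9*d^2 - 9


(1) = 10*a^3 - 164*a^2 + 694*a - 252
(2) = 2*n^2 + n*(6*x - 4)
(3) = t^3 - 10*t^2 + 3*t + 126
(4) = -3*l^2 + 21*l + 10*m^2 + m*(7*l - 44) - 30
(5) = -9*d^2 + d*(-54*l - 8) + 6*l + 1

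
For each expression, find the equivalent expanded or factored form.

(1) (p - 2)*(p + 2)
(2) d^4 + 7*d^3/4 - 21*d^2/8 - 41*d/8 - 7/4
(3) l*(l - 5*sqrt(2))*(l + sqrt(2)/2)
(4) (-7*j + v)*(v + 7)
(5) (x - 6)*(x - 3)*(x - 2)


(1) = p^2 - 4
(2) = (d - 7/4)*(d + 1/2)*(d + 1)*(d + 2)
(3) = l^3 - 9*sqrt(2)*l^2/2 - 5*l
(4) = -7*j*v - 49*j + v^2 + 7*v
(5) = x^3 - 11*x^2 + 36*x - 36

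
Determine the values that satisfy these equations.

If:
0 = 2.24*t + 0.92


Then:
t = -0.41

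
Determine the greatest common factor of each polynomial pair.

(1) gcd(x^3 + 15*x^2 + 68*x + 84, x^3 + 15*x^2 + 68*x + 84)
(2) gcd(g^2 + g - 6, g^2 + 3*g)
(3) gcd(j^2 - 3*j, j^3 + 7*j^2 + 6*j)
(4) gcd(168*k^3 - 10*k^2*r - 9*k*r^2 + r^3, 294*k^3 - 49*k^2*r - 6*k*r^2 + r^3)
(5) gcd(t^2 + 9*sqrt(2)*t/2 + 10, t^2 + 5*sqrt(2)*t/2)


(1) = x^3 + 15*x^2 + 68*x + 84
(2) = gcd((g - 2)*(g + 3), g*(g + 3)) = g + 3
(3) = gcd(j*(j - 3), j*(j + 1)*(j + 6)) = j
(4) = 42*k^2 - 13*k*r + r^2
(5) = t + 5*sqrt(2)/2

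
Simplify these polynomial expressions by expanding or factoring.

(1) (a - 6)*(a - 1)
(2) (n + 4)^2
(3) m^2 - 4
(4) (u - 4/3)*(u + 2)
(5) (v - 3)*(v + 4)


(1) = a^2 - 7*a + 6
(2) = n^2 + 8*n + 16
(3) = (m - 2)*(m + 2)
(4) = u^2 + 2*u/3 - 8/3
(5) = v^2 + v - 12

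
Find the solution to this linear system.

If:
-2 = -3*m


Then:
m = 2/3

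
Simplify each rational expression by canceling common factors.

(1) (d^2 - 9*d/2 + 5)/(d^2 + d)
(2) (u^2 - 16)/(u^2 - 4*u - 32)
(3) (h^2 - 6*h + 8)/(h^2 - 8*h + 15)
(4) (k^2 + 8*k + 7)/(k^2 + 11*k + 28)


(1) = (2*d^2 - 9*d + 10)/(2*d^2 + 2*d)
(2) = (u - 4)/(u - 8)
(3) = (h^2 - 6*h + 8)/(h^2 - 8*h + 15)
(4) = (k + 1)/(k + 4)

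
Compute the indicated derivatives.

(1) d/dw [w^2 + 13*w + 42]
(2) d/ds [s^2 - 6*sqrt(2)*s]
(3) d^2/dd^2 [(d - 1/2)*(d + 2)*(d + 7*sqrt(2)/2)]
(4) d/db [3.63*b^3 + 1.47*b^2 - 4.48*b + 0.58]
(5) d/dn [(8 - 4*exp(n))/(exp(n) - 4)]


(1) = 2*w + 13
(2) = 2*s - 6*sqrt(2)
(3) = 6*d + 3 + 7*sqrt(2)
(4) = 10.89*b^2 + 2.94*b - 4.48
(5) = 8*exp(n)/(exp(n) - 4)^2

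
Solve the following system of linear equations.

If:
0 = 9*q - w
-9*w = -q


Then:
q = 0
w = 0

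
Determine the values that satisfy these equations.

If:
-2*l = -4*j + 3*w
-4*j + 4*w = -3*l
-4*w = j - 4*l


Then:
j = 0
l = 0
w = 0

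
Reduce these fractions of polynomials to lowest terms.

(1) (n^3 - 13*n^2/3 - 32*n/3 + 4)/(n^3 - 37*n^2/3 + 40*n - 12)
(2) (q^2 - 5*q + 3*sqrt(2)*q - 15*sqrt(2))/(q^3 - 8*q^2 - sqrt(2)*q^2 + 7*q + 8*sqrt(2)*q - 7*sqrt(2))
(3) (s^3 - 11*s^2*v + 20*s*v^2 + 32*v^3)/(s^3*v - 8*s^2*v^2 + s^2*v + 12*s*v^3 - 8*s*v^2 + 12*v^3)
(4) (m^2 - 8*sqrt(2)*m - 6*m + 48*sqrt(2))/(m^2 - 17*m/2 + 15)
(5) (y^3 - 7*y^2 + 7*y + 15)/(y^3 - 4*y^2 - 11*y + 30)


(1) = (n + 2)/(n - 6)
(2) = (q^2 + q*(-5 + 3*sqrt(2)) - 15*sqrt(2))/(q^3 + q^2*(-8 - sqrt(2)) + q*(7 + 8*sqrt(2)) - 7*sqrt(2))
(3) = (s^3 - 11*s^2*v + 20*s*v^2 + 32*v^3)/(s^3*v - 8*s^2*v^2 + s^2*v + 12*s*v^3 - 8*s*v^2 + 12*v^3)
(4) = (2*m - 16*sqrt(2))/(2*m - 5)
(5) = (y^2 - 2*y - 3)/(y^2 + y - 6)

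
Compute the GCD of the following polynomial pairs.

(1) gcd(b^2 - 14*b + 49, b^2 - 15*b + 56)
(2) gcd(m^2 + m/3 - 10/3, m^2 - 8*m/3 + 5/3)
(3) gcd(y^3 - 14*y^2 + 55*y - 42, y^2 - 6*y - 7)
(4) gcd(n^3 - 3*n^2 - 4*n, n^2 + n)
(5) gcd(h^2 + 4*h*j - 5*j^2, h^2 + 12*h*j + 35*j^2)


(1) = gcd((b - 7)^2, (b - 8)*(b - 7)) = b - 7
(2) = m - 5/3
(3) = y - 7
(4) = gcd(n*(n - 4)*(n + 1), n*(n + 1)) = n^2 + n
(5) = gcd((h - j)*(h + 5*j), (h + 5*j)*(h + 7*j)) = h + 5*j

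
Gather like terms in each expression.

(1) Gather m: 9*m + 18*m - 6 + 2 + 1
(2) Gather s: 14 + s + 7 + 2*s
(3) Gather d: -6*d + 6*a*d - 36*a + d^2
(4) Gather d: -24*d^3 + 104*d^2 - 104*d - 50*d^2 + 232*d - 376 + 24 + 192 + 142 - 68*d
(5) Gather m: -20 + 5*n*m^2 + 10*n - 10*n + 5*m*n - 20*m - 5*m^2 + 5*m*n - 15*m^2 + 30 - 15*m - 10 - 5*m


(1) = 27*m - 3
(2) = 3*s + 21
(3) = -36*a + d^2 + d*(6*a - 6)
(4) = -24*d^3 + 54*d^2 + 60*d - 18
(5) = m^2*(5*n - 20) + m*(10*n - 40)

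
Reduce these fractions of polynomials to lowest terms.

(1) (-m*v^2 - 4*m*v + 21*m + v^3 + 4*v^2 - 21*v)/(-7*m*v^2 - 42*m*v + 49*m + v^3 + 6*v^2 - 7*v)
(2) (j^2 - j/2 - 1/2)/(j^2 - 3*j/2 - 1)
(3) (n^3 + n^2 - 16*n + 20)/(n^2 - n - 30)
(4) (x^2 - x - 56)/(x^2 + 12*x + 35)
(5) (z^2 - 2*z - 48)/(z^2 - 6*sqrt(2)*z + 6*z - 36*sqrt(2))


(1) = (-m*v + 3*m + v^2 - 3*v)/(-7*m*v + 7*m + v^2 - v)
(2) = (j - 1)/(j - 2)
(3) = (n^2 - 4*n + 4)/(n - 6)
(4) = (x - 8)/(x + 5)
(5) = (z - 8)/(z - 6*sqrt(2))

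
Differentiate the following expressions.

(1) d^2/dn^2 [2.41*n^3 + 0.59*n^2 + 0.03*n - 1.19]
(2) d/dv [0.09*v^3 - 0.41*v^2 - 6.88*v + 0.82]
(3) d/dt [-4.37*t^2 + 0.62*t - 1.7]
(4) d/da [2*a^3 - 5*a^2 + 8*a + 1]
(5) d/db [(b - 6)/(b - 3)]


(1) = 14.46*n + 1.18
(2) = 0.27*v^2 - 0.82*v - 6.88
(3) = 0.62 - 8.74*t
(4) = 6*a^2 - 10*a + 8
(5) = 3/(b - 3)^2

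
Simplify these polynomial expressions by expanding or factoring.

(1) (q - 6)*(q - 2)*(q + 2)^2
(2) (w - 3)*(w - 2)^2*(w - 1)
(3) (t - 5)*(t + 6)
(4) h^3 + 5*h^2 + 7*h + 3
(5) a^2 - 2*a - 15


(1) = q^4 - 4*q^3 - 16*q^2 + 16*q + 48
(2) = w^4 - 8*w^3 + 23*w^2 - 28*w + 12
(3) = t^2 + t - 30
(4) = (h + 1)^2*(h + 3)
(5) = (a - 5)*(a + 3)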